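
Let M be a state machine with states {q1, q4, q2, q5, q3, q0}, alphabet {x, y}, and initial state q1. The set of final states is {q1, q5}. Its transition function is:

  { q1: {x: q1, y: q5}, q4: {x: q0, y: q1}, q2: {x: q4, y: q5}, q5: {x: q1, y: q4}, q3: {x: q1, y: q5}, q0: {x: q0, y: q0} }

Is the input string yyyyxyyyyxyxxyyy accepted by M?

Trace: q1 -y-> q5 -y-> q4 -y-> q1 -y-> q5 -x-> q1 -y-> q5 -y-> q4 -y-> q1 -y-> q5 -x-> q1 -y-> q5 -x-> q1 -x-> q1 -y-> q5 -y-> q4 -y-> q1
End state q1 is accepting.

Yes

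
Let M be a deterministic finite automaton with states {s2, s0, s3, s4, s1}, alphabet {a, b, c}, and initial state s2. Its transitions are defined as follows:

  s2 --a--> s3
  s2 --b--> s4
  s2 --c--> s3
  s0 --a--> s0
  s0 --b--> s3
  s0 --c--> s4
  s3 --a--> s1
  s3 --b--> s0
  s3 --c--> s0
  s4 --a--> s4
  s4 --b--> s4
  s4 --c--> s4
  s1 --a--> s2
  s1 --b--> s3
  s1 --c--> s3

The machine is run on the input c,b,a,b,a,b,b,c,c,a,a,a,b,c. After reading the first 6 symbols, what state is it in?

start at s2
read 'c': s2 → s3
read 'b': s3 → s0
read 'a': s0 → s0
read 'b': s0 → s3
read 'a': s3 → s1
read 'b': s1 → s3
After 6 symbols: s3.

s3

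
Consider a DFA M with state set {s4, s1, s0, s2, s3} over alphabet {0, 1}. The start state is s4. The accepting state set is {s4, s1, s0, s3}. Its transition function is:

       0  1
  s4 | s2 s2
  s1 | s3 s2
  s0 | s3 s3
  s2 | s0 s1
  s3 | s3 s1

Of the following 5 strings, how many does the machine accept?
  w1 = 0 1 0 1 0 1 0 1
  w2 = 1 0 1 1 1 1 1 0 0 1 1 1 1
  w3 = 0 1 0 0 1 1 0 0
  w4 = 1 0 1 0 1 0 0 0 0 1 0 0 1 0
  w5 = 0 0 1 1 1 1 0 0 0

w1: Trace: s4 -0-> s2 -1-> s1 -0-> s3 -1-> s1 -0-> s3 -1-> s1 -0-> s3 -1-> s1  → end s1, accepted
w2: Trace: s4 -1-> s2 -0-> s0 -1-> s3 -1-> s1 -1-> s2 -1-> s1 -1-> s2 -0-> s0 -0-> s3 -1-> s1 -1-> s2 -1-> s1 -1-> s2  → end s2, rejected
w3: Trace: s4 -0-> s2 -1-> s1 -0-> s3 -0-> s3 -1-> s1 -1-> s2 -0-> s0 -0-> s3  → end s3, accepted
w4: Trace: s4 -1-> s2 -0-> s0 -1-> s3 -0-> s3 -1-> s1 -0-> s3 -0-> s3 -0-> s3 -0-> s3 -1-> s1 -0-> s3 -0-> s3 -1-> s1 -0-> s3  → end s3, accepted
w5: Trace: s4 -0-> s2 -0-> s0 -1-> s3 -1-> s1 -1-> s2 -1-> s1 -0-> s3 -0-> s3 -0-> s3  → end s3, accepted

4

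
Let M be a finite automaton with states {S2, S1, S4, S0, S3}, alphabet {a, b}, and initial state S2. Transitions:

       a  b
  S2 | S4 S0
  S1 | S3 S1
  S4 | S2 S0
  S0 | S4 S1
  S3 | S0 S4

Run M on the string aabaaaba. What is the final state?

S2 → S4 → S2 → S0 → S4 → S2 → S4 → S0 → S4

S4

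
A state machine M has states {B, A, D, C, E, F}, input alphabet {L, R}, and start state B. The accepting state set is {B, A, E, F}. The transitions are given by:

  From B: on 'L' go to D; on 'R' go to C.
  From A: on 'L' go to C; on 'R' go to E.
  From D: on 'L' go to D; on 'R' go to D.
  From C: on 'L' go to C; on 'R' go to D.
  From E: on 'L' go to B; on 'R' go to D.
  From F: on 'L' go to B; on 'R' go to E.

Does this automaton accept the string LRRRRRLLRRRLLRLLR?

No

Trace: B -L-> D -R-> D -R-> D -R-> D -R-> D -R-> D -L-> D -L-> D -R-> D -R-> D -R-> D -L-> D -L-> D -R-> D -L-> D -L-> D -R-> D
End state D is not accepting.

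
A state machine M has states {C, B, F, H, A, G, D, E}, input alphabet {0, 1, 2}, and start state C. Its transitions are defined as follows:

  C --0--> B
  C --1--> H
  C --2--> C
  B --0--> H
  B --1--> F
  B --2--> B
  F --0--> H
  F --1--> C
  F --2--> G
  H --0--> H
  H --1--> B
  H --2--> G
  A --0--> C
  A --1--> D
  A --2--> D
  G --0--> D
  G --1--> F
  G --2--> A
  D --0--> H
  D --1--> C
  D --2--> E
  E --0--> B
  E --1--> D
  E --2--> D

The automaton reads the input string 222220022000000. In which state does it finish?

H

Trace: C -2-> C -2-> C -2-> C -2-> C -2-> C -0-> B -0-> H -2-> G -2-> A -0-> C -0-> B -0-> H -0-> H -0-> H -0-> H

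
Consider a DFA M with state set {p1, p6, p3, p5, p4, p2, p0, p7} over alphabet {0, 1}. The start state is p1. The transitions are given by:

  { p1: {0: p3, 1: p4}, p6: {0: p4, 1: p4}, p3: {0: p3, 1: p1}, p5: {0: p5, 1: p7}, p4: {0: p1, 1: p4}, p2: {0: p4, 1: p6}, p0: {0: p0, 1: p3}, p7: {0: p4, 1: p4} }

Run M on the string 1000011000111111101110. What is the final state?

p1

p1 → p4 → p1 → p3 → p3 → p3 → p1 → p4 → p1 → p3 → p3 → p1 → p4 → p4 → p4 → p4 → p4 → p4 → p1 → p4 → p4 → p4 → p1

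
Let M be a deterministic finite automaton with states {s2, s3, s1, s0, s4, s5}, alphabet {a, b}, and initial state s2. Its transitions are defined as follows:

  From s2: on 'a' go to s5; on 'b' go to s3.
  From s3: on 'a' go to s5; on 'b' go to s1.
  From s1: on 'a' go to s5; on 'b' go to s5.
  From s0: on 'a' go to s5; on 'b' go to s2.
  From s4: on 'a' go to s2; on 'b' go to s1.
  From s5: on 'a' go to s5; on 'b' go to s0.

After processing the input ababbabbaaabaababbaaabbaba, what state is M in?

s5

Trace: s2 -a-> s5 -b-> s0 -a-> s5 -b-> s0 -b-> s2 -a-> s5 -b-> s0 -b-> s2 -a-> s5 -a-> s5 -a-> s5 -b-> s0 -a-> s5 -a-> s5 -b-> s0 -a-> s5 -b-> s0 -b-> s2 -a-> s5 -a-> s5 -a-> s5 -b-> s0 -b-> s2 -a-> s5 -b-> s0 -a-> s5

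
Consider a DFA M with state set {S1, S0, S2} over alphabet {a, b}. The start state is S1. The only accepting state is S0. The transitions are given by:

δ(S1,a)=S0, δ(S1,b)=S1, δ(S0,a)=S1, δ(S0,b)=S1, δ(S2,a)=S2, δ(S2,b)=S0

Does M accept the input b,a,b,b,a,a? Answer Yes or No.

S1 → S1 → S0 → S1 → S1 → S0 → S1
End state S1 is not accepting.

No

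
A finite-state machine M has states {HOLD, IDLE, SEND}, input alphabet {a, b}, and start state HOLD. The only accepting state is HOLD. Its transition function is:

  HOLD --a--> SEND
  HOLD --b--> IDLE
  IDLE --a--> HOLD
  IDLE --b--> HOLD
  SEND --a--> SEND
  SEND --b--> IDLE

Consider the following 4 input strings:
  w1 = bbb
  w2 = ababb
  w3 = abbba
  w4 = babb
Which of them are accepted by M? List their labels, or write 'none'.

w1:
  start at HOLD
  read 'b': HOLD → IDLE
  read 'b': IDLE → HOLD
  read 'b': HOLD → IDLE
  end IDLE, rejected
w2:
  start at HOLD
  read 'a': HOLD → SEND
  read 'b': SEND → IDLE
  read 'a': IDLE → HOLD
  read 'b': HOLD → IDLE
  read 'b': IDLE → HOLD
  end HOLD, accepted
w3:
  start at HOLD
  read 'a': HOLD → SEND
  read 'b': SEND → IDLE
  read 'b': IDLE → HOLD
  read 'b': HOLD → IDLE
  read 'a': IDLE → HOLD
  end HOLD, accepted
w4:
  start at HOLD
  read 'b': HOLD → IDLE
  read 'a': IDLE → HOLD
  read 'b': HOLD → IDLE
  read 'b': IDLE → HOLD
  end HOLD, accepted

w2, w3, w4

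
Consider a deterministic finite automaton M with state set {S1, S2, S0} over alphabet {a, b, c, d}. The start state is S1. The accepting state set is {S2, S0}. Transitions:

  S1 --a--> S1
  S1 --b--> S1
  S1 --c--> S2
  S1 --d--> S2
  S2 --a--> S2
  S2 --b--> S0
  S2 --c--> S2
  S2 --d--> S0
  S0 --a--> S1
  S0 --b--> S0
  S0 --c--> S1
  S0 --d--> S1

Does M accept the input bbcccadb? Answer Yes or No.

Yes

start at S1
read 'b': S1 → S1
read 'b': S1 → S1
read 'c': S1 → S2
read 'c': S2 → S2
read 'c': S2 → S2
read 'a': S2 → S2
read 'd': S2 → S0
read 'b': S0 → S0
End state S0 is accepting.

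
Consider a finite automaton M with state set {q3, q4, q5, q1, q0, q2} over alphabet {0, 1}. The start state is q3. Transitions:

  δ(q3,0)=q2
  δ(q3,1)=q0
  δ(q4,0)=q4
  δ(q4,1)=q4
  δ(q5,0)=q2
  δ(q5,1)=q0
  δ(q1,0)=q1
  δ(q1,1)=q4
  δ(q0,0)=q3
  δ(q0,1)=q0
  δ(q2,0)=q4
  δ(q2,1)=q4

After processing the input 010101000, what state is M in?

q4

q3 → q2 → q4 → q4 → q4 → q4 → q4 → q4 → q4 → q4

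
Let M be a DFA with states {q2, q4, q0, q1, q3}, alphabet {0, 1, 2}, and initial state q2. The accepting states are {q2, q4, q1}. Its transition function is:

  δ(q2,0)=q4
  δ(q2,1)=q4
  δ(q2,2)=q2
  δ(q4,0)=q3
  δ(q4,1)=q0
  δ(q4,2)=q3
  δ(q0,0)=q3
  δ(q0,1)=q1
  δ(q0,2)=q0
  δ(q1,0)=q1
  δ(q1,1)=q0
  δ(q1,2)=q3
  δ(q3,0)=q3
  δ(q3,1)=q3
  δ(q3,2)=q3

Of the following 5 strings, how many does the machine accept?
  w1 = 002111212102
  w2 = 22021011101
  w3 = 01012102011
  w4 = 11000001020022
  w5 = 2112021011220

0

w1: Trace: q2 -0-> q4 -0-> q3 -2-> q3 -1-> q3 -1-> q3 -1-> q3 -2-> q3 -1-> q3 -2-> q3 -1-> q3 -0-> q3 -2-> q3  → end q3, rejected
w2: Trace: q2 -2-> q2 -2-> q2 -0-> q4 -2-> q3 -1-> q3 -0-> q3 -1-> q3 -1-> q3 -1-> q3 -0-> q3 -1-> q3  → end q3, rejected
w3: Trace: q2 -0-> q4 -1-> q0 -0-> q3 -1-> q3 -2-> q3 -1-> q3 -0-> q3 -2-> q3 -0-> q3 -1-> q3 -1-> q3  → end q3, rejected
w4: Trace: q2 -1-> q4 -1-> q0 -0-> q3 -0-> q3 -0-> q3 -0-> q3 -0-> q3 -1-> q3 -0-> q3 -2-> q3 -0-> q3 -0-> q3 -2-> q3 -2-> q3  → end q3, rejected
w5: Trace: q2 -2-> q2 -1-> q4 -1-> q0 -2-> q0 -0-> q3 -2-> q3 -1-> q3 -0-> q3 -1-> q3 -1-> q3 -2-> q3 -2-> q3 -0-> q3  → end q3, rejected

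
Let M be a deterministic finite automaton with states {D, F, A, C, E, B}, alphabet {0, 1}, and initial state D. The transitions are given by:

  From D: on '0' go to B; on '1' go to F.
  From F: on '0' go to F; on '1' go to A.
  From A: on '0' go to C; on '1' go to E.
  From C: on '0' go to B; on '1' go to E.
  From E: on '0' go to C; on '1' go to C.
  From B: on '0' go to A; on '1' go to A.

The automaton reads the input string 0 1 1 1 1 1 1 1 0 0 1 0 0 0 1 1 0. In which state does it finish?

B

D → B → A → E → C → E → C → E → C → B → A → E → C → B → A → E → C → B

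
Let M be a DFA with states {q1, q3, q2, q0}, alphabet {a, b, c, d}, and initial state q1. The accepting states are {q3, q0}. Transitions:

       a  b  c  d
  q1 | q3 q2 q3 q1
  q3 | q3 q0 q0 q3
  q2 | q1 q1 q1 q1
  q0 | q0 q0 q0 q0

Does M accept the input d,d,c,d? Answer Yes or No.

start at q1
read 'd': q1 → q1
read 'd': q1 → q1
read 'c': q1 → q3
read 'd': q3 → q3
End state q3 is accepting.

Yes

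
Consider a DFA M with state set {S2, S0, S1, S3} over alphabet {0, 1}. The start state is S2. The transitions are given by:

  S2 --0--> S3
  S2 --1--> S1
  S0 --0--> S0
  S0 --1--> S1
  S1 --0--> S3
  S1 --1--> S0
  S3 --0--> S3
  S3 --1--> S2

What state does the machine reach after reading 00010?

start at S2
read '0': S2 → S3
read '0': S3 → S3
read '0': S3 → S3
read '1': S3 → S2
read '0': S2 → S3

S3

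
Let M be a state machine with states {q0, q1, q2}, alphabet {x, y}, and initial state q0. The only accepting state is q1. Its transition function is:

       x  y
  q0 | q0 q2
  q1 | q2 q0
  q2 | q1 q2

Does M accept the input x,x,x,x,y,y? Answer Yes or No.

No

q0 → q0 → q0 → q0 → q0 → q2 → q2
End state q2 is not accepting.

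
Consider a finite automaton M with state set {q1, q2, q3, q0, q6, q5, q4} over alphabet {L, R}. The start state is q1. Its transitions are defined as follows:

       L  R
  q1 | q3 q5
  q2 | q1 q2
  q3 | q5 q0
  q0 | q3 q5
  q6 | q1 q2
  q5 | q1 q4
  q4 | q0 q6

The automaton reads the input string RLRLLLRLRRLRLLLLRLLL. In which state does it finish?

q5

start at q1
read 'R': q1 → q5
read 'L': q5 → q1
read 'R': q1 → q5
read 'L': q5 → q1
read 'L': q1 → q3
read 'L': q3 → q5
read 'R': q5 → q4
read 'L': q4 → q0
read 'R': q0 → q5
read 'R': q5 → q4
read 'L': q4 → q0
read 'R': q0 → q5
read 'L': q5 → q1
read 'L': q1 → q3
read 'L': q3 → q5
read 'L': q5 → q1
read 'R': q1 → q5
read 'L': q5 → q1
read 'L': q1 → q3
read 'L': q3 → q5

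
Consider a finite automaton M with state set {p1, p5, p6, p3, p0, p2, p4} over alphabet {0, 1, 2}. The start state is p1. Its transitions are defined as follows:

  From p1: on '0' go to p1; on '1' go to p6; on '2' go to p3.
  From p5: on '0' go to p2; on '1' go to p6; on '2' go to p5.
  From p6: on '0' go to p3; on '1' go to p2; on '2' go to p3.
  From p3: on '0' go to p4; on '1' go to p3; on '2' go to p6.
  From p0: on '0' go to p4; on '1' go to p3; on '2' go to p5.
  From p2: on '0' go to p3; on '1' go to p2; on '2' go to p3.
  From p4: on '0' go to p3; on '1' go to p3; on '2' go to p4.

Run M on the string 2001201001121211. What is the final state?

p3

Trace: p1 -2-> p3 -0-> p4 -0-> p3 -1-> p3 -2-> p6 -0-> p3 -1-> p3 -0-> p4 -0-> p3 -1-> p3 -1-> p3 -2-> p6 -1-> p2 -2-> p3 -1-> p3 -1-> p3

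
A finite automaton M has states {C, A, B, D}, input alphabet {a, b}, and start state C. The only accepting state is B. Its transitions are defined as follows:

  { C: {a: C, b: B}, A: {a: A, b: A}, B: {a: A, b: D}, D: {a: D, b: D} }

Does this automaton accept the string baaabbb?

start at C
read 'b': C → B
read 'a': B → A
read 'a': A → A
read 'a': A → A
read 'b': A → A
read 'b': A → A
read 'b': A → A
End state A is not accepting.

No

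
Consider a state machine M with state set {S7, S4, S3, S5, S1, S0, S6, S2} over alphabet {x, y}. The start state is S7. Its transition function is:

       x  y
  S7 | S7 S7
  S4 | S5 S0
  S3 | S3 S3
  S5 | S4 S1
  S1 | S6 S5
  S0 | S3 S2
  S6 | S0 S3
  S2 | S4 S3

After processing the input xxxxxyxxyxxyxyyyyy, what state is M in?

S7

start at S7
read 'x': S7 → S7
read 'x': S7 → S7
read 'x': S7 → S7
read 'x': S7 → S7
read 'x': S7 → S7
read 'y': S7 → S7
read 'x': S7 → S7
read 'x': S7 → S7
read 'y': S7 → S7
read 'x': S7 → S7
read 'x': S7 → S7
read 'y': S7 → S7
read 'x': S7 → S7
read 'y': S7 → S7
read 'y': S7 → S7
read 'y': S7 → S7
read 'y': S7 → S7
read 'y': S7 → S7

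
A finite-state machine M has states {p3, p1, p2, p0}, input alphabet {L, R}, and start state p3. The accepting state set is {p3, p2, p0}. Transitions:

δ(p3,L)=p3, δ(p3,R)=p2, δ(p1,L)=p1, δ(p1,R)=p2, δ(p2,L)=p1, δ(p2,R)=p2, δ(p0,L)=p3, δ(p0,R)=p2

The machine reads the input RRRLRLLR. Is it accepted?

p3 → p2 → p2 → p2 → p1 → p2 → p1 → p1 → p2
End state p2 is accepting.

Yes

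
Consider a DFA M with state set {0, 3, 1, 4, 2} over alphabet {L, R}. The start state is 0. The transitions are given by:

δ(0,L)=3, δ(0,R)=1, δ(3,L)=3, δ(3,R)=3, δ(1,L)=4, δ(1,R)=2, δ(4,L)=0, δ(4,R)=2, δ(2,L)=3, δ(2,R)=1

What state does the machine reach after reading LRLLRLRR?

0 → 3 → 3 → 3 → 3 → 3 → 3 → 3 → 3

3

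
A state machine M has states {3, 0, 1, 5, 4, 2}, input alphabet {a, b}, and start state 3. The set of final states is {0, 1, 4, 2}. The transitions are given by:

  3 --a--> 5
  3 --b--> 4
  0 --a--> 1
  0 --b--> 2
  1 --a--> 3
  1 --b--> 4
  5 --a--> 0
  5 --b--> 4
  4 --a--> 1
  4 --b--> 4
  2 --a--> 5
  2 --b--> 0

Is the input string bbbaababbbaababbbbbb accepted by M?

3 → 4 → 4 → 4 → 1 → 3 → 4 → 1 → 4 → 4 → 4 → 1 → 3 → 4 → 1 → 4 → 4 → 4 → 4 → 4 → 4
End state 4 is accepting.

Yes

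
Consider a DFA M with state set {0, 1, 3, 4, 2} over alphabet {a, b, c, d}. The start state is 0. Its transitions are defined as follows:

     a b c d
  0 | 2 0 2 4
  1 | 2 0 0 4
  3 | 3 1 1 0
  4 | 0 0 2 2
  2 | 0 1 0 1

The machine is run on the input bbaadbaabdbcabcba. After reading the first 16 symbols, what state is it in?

1

0 → 0 → 0 → 2 → 0 → 4 → 0 → 2 → 0 → 0 → 4 → 0 → 2 → 0 → 0 → 2 → 1
After 16 symbols: 1.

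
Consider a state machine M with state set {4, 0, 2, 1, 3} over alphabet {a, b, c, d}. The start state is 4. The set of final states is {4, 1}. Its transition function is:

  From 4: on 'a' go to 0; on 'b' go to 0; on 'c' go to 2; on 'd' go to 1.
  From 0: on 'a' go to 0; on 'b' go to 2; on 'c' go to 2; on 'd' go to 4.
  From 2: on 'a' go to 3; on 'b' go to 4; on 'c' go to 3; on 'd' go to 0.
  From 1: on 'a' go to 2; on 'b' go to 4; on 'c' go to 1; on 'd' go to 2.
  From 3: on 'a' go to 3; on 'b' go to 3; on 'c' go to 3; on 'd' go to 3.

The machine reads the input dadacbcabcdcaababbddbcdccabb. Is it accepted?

No

4 → 1 → 2 → 0 → 0 → 2 → 4 → 2 → 3 → 3 → 3 → 3 → 3 → 3 → 3 → 3 → 3 → 3 → 3 → 3 → 3 → 3 → 3 → 3 → 3 → 3 → 3 → 3 → 3
End state 3 is not accepting.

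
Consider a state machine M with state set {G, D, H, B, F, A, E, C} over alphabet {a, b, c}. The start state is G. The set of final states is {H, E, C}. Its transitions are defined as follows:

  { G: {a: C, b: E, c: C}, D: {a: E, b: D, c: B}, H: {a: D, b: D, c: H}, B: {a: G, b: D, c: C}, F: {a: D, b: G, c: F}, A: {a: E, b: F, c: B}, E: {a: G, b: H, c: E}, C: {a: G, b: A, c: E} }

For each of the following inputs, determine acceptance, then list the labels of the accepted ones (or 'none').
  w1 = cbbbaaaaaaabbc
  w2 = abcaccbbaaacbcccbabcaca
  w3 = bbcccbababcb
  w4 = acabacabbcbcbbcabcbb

w1: Trace: G -c-> C -b-> A -b-> F -b-> G -a-> C -a-> G -a-> C -a-> G -a-> C -a-> G -a-> C -b-> A -b-> F -c-> F  → end F, rejected
w2: Trace: G -a-> C -b-> A -c-> B -a-> G -c-> C -c-> E -b-> H -b-> D -a-> E -a-> G -a-> C -c-> E -b-> H -c-> H -c-> H -c-> H -b-> D -a-> E -b-> H -c-> H -a-> D -c-> B -a-> G  → end G, rejected
w3: Trace: G -b-> E -b-> H -c-> H -c-> H -c-> H -b-> D -a-> E -b-> H -a-> D -b-> D -c-> B -b-> D  → end D, rejected
w4: Trace: G -a-> C -c-> E -a-> G -b-> E -a-> G -c-> C -a-> G -b-> E -b-> H -c-> H -b-> D -c-> B -b-> D -b-> D -c-> B -a-> G -b-> E -c-> E -b-> H -b-> D  → end D, rejected

none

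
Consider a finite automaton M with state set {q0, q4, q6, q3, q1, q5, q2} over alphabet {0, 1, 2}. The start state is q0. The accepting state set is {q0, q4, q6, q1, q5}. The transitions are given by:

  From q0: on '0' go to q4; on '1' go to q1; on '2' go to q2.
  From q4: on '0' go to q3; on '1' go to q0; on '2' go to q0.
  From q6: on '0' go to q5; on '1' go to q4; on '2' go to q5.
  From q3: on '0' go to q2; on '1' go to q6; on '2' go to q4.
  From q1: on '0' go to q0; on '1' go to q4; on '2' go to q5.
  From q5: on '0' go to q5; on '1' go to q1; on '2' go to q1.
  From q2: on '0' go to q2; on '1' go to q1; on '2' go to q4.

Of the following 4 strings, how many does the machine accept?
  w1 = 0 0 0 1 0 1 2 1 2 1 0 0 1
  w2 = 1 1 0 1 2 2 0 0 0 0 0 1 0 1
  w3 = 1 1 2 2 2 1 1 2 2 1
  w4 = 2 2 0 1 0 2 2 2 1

4

w1:
  start at q0
  read '0': q0 → q4
  read '0': q4 → q3
  read '0': q3 → q2
  read '1': q2 → q1
  read '0': q1 → q0
  read '1': q0 → q1
  read '2': q1 → q5
  read '1': q5 → q1
  read '2': q1 → q5
  read '1': q5 → q1
  read '0': q1 → q0
  read '0': q0 → q4
  read '1': q4 → q0
  end q0, accepted
w2:
  start at q0
  read '1': q0 → q1
  read '1': q1 → q4
  read '0': q4 → q3
  read '1': q3 → q6
  read '2': q6 → q5
  read '2': q5 → q1
  read '0': q1 → q0
  read '0': q0 → q4
  read '0': q4 → q3
  read '0': q3 → q2
  read '0': q2 → q2
  read '1': q2 → q1
  read '0': q1 → q0
  read '1': q0 → q1
  end q1, accepted
w3:
  start at q0
  read '1': q0 → q1
  read '1': q1 → q4
  read '2': q4 → q0
  read '2': q0 → q2
  read '2': q2 → q4
  read '1': q4 → q0
  read '1': q0 → q1
  read '2': q1 → q5
  read '2': q5 → q1
  read '1': q1 → q4
  end q4, accepted
w4:
  start at q0
  read '2': q0 → q2
  read '2': q2 → q4
  read '0': q4 → q3
  read '1': q3 → q6
  read '0': q6 → q5
  read '2': q5 → q1
  read '2': q1 → q5
  read '2': q5 → q1
  read '1': q1 → q4
  end q4, accepted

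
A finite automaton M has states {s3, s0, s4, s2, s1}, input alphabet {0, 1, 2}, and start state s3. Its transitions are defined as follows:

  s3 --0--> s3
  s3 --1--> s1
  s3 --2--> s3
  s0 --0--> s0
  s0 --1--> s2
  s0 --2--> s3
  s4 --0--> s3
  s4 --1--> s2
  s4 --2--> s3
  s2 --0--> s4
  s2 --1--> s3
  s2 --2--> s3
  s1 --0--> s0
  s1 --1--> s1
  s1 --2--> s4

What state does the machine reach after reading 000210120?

s3

Trace: s3 -0-> s3 -0-> s3 -0-> s3 -2-> s3 -1-> s1 -0-> s0 -1-> s2 -2-> s3 -0-> s3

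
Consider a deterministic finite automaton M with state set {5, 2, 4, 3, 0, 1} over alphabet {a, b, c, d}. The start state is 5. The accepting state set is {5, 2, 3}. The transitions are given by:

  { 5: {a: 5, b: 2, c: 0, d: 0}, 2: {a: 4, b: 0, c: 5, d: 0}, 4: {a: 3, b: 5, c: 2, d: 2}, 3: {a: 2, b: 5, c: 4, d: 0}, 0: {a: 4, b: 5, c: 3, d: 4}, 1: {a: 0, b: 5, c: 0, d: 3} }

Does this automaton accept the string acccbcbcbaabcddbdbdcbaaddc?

Trace: 5 -a-> 5 -c-> 0 -c-> 3 -c-> 4 -b-> 5 -c-> 0 -b-> 5 -c-> 0 -b-> 5 -a-> 5 -a-> 5 -b-> 2 -c-> 5 -d-> 0 -d-> 4 -b-> 5 -d-> 0 -b-> 5 -d-> 0 -c-> 3 -b-> 5 -a-> 5 -a-> 5 -d-> 0 -d-> 4 -c-> 2
End state 2 is accepting.

Yes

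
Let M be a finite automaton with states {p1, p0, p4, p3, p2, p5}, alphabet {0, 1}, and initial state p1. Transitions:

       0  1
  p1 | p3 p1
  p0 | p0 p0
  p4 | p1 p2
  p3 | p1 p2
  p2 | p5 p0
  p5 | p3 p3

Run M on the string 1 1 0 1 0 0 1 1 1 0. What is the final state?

start at p1
read '1': p1 → p1
read '1': p1 → p1
read '0': p1 → p3
read '1': p3 → p2
read '0': p2 → p5
read '0': p5 → p3
read '1': p3 → p2
read '1': p2 → p0
read '1': p0 → p0
read '0': p0 → p0

p0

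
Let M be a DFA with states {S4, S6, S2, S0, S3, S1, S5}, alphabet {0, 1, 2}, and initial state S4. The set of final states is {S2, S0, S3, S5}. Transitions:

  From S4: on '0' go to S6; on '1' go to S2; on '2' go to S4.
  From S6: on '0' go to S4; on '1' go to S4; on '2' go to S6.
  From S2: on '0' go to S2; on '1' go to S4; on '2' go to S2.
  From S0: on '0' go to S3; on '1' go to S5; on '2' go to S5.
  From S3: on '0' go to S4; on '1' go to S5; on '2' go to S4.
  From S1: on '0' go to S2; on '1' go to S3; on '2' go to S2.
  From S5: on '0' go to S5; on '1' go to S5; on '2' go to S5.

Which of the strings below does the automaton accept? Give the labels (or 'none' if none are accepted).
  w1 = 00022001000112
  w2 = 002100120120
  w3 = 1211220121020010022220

w1: S4 → S6 → S4 → S6 → S6 → S6 → S4 → S6 → S4 → S6 → S4 → S6 → S4 → S2 → S2  → end S2, accepted
w2: S4 → S6 → S4 → S4 → S2 → S2 → S2 → S4 → S4 → S6 → S4 → S4 → S6  → end S6, rejected
w3: S4 → S2 → S2 → S4 → S2 → S2 → S2 → S2 → S4 → S4 → S2 → S2 → S2 → S2 → S2 → S4 → S6 → S4 → S4 → S4 → S4 → S4 → S6  → end S6, rejected

w1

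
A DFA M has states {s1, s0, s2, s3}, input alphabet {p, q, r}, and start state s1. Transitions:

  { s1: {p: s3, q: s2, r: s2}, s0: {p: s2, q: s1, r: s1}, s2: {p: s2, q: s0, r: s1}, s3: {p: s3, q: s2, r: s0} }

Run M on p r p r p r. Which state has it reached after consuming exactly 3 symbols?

start at s1
read 'p': s1 → s3
read 'r': s3 → s0
read 'p': s0 → s2
After 3 symbols: s2.

s2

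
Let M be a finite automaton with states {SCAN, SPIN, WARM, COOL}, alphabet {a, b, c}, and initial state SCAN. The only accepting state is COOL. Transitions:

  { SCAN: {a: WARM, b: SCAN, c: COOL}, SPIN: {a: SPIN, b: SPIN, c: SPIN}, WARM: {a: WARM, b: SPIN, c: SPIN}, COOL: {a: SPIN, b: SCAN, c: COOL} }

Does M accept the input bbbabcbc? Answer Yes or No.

SCAN → SCAN → SCAN → SCAN → WARM → SPIN → SPIN → SPIN → SPIN
End state SPIN is not accepting.

No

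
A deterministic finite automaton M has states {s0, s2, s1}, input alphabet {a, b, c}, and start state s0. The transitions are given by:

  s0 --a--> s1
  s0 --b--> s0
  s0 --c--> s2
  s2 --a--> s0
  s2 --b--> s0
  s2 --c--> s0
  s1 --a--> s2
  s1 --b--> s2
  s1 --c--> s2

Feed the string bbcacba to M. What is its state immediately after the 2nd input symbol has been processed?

s0

Trace: s0 -b-> s0 -b-> s0
After 2 symbols: s0.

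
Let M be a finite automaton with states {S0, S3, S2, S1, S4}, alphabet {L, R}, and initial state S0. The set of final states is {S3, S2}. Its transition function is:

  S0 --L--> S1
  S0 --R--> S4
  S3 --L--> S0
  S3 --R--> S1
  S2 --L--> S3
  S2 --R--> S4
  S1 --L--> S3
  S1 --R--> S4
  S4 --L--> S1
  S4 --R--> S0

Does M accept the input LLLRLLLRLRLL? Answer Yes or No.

start at S0
read 'L': S0 → S1
read 'L': S1 → S3
read 'L': S3 → S0
read 'R': S0 → S4
read 'L': S4 → S1
read 'L': S1 → S3
read 'L': S3 → S0
read 'R': S0 → S4
read 'L': S4 → S1
read 'R': S1 → S4
read 'L': S4 → S1
read 'L': S1 → S3
End state S3 is accepting.

Yes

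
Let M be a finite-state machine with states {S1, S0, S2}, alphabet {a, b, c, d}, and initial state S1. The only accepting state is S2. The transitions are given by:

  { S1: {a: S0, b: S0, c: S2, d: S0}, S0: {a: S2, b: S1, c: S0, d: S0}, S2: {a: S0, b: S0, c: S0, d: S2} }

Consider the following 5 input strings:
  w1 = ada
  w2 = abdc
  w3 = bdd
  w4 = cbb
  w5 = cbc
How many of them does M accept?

1

w1: Trace: S1 -a-> S0 -d-> S0 -a-> S2  → end S2, accepted
w2: Trace: S1 -a-> S0 -b-> S1 -d-> S0 -c-> S0  → end S0, rejected
w3: Trace: S1 -b-> S0 -d-> S0 -d-> S0  → end S0, rejected
w4: Trace: S1 -c-> S2 -b-> S0 -b-> S1  → end S1, rejected
w5: Trace: S1 -c-> S2 -b-> S0 -c-> S0  → end S0, rejected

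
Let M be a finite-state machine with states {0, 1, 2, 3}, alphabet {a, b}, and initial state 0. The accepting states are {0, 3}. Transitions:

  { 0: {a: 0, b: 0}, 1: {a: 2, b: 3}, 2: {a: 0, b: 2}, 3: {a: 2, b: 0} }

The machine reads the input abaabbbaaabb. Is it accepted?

start at 0
read 'a': 0 → 0
read 'b': 0 → 0
read 'a': 0 → 0
read 'a': 0 → 0
read 'b': 0 → 0
read 'b': 0 → 0
read 'b': 0 → 0
read 'a': 0 → 0
read 'a': 0 → 0
read 'a': 0 → 0
read 'b': 0 → 0
read 'b': 0 → 0
End state 0 is accepting.

Yes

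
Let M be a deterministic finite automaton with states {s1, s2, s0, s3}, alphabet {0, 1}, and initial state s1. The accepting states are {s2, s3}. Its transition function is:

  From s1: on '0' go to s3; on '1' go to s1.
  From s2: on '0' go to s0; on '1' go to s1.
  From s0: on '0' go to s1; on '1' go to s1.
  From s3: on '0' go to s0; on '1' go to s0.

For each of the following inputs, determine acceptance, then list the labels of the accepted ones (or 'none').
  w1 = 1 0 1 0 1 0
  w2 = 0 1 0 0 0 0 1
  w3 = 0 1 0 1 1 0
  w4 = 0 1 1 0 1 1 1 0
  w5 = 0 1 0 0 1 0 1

w1: s1 → s1 → s3 → s0 → s1 → s1 → s3  → end s3, accepted
w2: s1 → s3 → s0 → s1 → s3 → s0 → s1 → s1  → end s1, rejected
w3: s1 → s3 → s0 → s1 → s1 → s1 → s3  → end s3, accepted
w4: s1 → s3 → s0 → s1 → s3 → s0 → s1 → s1 → s3  → end s3, accepted
w5: s1 → s3 → s0 → s1 → s3 → s0 → s1 → s1  → end s1, rejected

w1, w3, w4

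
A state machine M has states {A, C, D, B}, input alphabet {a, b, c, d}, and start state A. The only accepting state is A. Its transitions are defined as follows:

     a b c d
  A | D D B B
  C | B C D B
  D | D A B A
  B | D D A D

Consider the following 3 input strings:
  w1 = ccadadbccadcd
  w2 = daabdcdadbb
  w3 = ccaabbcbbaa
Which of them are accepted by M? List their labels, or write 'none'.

w1: A → B → A → D → A → D → A → D → B → A → D → A → B → D  → end D, rejected
w2: A → B → D → D → A → B → A → B → D → A → D → A  → end A, accepted
w3: A → B → A → D → D → A → D → B → D → A → D → D  → end D, rejected

w2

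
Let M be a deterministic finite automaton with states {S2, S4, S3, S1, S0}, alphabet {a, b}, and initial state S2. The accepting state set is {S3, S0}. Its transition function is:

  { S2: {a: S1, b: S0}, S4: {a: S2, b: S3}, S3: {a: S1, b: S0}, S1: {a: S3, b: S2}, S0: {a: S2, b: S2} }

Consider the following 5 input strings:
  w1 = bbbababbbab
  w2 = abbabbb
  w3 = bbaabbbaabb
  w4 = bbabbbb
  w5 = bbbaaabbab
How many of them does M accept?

w1:
  start at S2
  read 'b': S2 → S0
  read 'b': S0 → S2
  read 'b': S2 → S0
  read 'a': S0 → S2
  read 'b': S2 → S0
  read 'a': S0 → S2
  read 'b': S2 → S0
  read 'b': S0 → S2
  read 'b': S2 → S0
  read 'a': S0 → S2
  read 'b': S2 → S0
  end S0, accepted
w2:
  start at S2
  read 'a': S2 → S1
  read 'b': S1 → S2
  read 'b': S2 → S0
  read 'a': S0 → S2
  read 'b': S2 → S0
  read 'b': S0 → S2
  read 'b': S2 → S0
  end S0, accepted
w3:
  start at S2
  read 'b': S2 → S0
  read 'b': S0 → S2
  read 'a': S2 → S1
  read 'a': S1 → S3
  read 'b': S3 → S0
  read 'b': S0 → S2
  read 'b': S2 → S0
  read 'a': S0 → S2
  read 'a': S2 → S1
  read 'b': S1 → S2
  read 'b': S2 → S0
  end S0, accepted
w4:
  start at S2
  read 'b': S2 → S0
  read 'b': S0 → S2
  read 'a': S2 → S1
  read 'b': S1 → S2
  read 'b': S2 → S0
  read 'b': S0 → S2
  read 'b': S2 → S0
  end S0, accepted
w5:
  start at S2
  read 'b': S2 → S0
  read 'b': S0 → S2
  read 'b': S2 → S0
  read 'a': S0 → S2
  read 'a': S2 → S1
  read 'a': S1 → S3
  read 'b': S3 → S0
  read 'b': S0 → S2
  read 'a': S2 → S1
  read 'b': S1 → S2
  end S2, rejected

4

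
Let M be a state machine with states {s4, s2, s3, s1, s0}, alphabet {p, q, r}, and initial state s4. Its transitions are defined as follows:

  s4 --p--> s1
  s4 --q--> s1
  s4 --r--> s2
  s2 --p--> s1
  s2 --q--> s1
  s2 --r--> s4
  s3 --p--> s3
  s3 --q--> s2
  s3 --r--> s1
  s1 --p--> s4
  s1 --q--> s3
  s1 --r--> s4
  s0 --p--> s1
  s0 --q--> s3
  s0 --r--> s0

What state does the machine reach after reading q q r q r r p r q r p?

s1

Trace: s4 -q-> s1 -q-> s3 -r-> s1 -q-> s3 -r-> s1 -r-> s4 -p-> s1 -r-> s4 -q-> s1 -r-> s4 -p-> s1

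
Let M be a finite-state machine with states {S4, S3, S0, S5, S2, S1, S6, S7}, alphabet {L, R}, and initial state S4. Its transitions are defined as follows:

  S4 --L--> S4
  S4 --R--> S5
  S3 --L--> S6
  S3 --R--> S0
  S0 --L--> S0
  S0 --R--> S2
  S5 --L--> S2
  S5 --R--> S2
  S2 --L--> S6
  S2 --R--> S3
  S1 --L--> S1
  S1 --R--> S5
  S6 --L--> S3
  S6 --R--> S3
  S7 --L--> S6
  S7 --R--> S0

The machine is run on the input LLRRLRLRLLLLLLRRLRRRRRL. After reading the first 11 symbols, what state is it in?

S4 → S4 → S4 → S5 → S2 → S6 → S3 → S6 → S3 → S6 → S3 → S6
After 11 symbols: S6.

S6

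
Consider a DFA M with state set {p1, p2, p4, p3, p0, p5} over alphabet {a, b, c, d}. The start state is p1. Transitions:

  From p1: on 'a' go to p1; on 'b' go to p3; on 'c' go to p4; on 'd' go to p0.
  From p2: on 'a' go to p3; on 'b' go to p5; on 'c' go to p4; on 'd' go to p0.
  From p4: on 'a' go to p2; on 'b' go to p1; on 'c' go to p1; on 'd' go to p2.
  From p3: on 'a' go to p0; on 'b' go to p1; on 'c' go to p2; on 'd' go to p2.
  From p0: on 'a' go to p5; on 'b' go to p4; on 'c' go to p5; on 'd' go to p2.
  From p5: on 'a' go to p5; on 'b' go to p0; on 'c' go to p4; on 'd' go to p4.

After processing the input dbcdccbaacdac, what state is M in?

p1 → p0 → p4 → p1 → p0 → p5 → p4 → p1 → p1 → p1 → p4 → p2 → p3 → p2

p2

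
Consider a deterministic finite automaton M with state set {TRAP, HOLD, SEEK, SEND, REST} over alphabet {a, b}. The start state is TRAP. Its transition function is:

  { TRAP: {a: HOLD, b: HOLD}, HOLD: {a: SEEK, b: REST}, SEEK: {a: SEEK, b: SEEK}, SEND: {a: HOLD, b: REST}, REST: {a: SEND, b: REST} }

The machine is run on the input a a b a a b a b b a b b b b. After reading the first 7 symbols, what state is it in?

start at TRAP
read 'a': TRAP → HOLD
read 'a': HOLD → SEEK
read 'b': SEEK → SEEK
read 'a': SEEK → SEEK
read 'a': SEEK → SEEK
read 'b': SEEK → SEEK
read 'a': SEEK → SEEK
After 7 symbols: SEEK.

SEEK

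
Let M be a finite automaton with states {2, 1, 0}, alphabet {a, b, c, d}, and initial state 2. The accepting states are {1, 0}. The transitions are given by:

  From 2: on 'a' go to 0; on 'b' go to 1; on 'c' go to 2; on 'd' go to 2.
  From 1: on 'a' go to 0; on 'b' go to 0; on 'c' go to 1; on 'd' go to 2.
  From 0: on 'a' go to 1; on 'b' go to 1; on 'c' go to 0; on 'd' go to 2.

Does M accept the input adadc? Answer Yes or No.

No

Trace: 2 -a-> 0 -d-> 2 -a-> 0 -d-> 2 -c-> 2
End state 2 is not accepting.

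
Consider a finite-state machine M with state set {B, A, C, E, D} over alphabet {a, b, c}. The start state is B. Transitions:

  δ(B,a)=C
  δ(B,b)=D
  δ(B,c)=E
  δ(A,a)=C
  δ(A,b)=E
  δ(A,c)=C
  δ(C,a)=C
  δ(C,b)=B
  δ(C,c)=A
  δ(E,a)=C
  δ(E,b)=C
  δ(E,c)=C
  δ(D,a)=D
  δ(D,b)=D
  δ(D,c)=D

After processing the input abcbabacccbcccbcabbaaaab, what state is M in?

start at B
read 'a': B → C
read 'b': C → B
read 'c': B → E
read 'b': E → C
read 'a': C → C
read 'b': C → B
read 'a': B → C
read 'c': C → A
read 'c': A → C
read 'c': C → A
read 'b': A → E
read 'c': E → C
read 'c': C → A
read 'c': A → C
read 'b': C → B
read 'c': B → E
read 'a': E → C
read 'b': C → B
read 'b': B → D
read 'a': D → D
read 'a': D → D
read 'a': D → D
read 'a': D → D
read 'b': D → D

D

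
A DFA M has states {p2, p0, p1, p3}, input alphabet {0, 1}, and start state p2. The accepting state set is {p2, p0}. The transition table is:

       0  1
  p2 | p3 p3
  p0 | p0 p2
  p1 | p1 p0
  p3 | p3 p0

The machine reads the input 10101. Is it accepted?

start at p2
read '1': p2 → p3
read '0': p3 → p3
read '1': p3 → p0
read '0': p0 → p0
read '1': p0 → p2
End state p2 is accepting.

Yes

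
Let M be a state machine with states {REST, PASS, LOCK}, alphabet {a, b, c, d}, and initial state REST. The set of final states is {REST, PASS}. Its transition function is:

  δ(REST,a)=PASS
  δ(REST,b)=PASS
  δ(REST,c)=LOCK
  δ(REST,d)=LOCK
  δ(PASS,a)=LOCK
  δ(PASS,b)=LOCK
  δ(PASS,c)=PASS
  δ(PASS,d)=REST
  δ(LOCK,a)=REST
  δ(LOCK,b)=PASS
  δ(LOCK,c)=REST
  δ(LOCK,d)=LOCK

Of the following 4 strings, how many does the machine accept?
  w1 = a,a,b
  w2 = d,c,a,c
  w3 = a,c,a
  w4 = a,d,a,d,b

3

w1:
  start at REST
  read 'a': REST → PASS
  read 'a': PASS → LOCK
  read 'b': LOCK → PASS
  end PASS, accepted
w2:
  start at REST
  read 'd': REST → LOCK
  read 'c': LOCK → REST
  read 'a': REST → PASS
  read 'c': PASS → PASS
  end PASS, accepted
w3:
  start at REST
  read 'a': REST → PASS
  read 'c': PASS → PASS
  read 'a': PASS → LOCK
  end LOCK, rejected
w4:
  start at REST
  read 'a': REST → PASS
  read 'd': PASS → REST
  read 'a': REST → PASS
  read 'd': PASS → REST
  read 'b': REST → PASS
  end PASS, accepted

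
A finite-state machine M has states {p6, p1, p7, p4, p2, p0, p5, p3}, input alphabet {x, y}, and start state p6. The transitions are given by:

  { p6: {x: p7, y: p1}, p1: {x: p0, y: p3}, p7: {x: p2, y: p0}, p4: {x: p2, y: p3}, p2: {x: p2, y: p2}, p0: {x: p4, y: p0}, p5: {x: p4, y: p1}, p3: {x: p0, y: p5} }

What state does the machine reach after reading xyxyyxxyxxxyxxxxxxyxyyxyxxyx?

p2

p6 → p7 → p0 → p4 → p3 → p5 → p4 → p2 → p2 → p2 → p2 → p2 → p2 → p2 → p2 → p2 → p2 → p2 → p2 → p2 → p2 → p2 → p2 → p2 → p2 → p2 → p2 → p2 → p2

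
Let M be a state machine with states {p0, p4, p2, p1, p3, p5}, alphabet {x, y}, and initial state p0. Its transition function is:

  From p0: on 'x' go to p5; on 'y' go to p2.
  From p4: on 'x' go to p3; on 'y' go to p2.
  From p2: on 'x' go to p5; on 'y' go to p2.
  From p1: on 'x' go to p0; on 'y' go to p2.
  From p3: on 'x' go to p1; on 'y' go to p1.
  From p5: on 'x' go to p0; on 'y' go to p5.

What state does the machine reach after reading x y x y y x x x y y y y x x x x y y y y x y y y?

p2

Trace: p0 -x-> p5 -y-> p5 -x-> p0 -y-> p2 -y-> p2 -x-> p5 -x-> p0 -x-> p5 -y-> p5 -y-> p5 -y-> p5 -y-> p5 -x-> p0 -x-> p5 -x-> p0 -x-> p5 -y-> p5 -y-> p5 -y-> p5 -y-> p5 -x-> p0 -y-> p2 -y-> p2 -y-> p2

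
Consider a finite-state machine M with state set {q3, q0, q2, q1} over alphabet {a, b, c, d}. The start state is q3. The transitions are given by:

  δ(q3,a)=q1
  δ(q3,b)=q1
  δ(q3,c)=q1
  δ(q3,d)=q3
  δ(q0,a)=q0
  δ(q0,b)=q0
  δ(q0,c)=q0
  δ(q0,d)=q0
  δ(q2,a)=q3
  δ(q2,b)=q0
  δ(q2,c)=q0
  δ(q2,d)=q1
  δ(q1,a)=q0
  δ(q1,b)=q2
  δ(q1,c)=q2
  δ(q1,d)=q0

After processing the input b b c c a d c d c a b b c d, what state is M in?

Trace: q3 -b-> q1 -b-> q2 -c-> q0 -c-> q0 -a-> q0 -d-> q0 -c-> q0 -d-> q0 -c-> q0 -a-> q0 -b-> q0 -b-> q0 -c-> q0 -d-> q0

q0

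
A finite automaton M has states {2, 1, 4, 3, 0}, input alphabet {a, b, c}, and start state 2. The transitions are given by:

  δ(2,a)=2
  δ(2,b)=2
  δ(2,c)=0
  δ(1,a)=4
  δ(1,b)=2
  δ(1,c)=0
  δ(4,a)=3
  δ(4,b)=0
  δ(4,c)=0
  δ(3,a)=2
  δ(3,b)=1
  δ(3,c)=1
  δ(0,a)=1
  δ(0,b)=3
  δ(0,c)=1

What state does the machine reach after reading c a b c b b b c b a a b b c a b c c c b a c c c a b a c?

Trace: 2 -c-> 0 -a-> 1 -b-> 2 -c-> 0 -b-> 3 -b-> 1 -b-> 2 -c-> 0 -b-> 3 -a-> 2 -a-> 2 -b-> 2 -b-> 2 -c-> 0 -a-> 1 -b-> 2 -c-> 0 -c-> 1 -c-> 0 -b-> 3 -a-> 2 -c-> 0 -c-> 1 -c-> 0 -a-> 1 -b-> 2 -a-> 2 -c-> 0

0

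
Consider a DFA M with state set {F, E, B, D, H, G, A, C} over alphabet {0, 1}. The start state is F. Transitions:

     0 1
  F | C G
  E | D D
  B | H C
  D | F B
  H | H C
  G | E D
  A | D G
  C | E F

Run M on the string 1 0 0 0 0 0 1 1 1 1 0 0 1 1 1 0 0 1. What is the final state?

F → G → E → D → F → C → E → D → B → C → F → C → E → D → B → C → E → D → B

B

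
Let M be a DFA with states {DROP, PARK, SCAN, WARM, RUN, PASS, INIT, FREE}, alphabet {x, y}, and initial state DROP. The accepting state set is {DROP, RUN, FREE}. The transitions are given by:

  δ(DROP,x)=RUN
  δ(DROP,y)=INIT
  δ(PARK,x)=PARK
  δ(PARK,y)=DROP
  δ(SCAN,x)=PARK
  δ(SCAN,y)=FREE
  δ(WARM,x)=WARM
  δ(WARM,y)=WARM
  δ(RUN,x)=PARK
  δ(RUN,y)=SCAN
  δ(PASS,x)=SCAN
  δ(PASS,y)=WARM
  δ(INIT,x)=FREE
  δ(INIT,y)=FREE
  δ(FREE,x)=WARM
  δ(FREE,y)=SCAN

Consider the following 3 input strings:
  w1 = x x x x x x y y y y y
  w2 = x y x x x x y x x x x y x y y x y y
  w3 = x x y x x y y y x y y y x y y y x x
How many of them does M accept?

w1:
  start at DROP
  read 'x': DROP → RUN
  read 'x': RUN → PARK
  read 'x': PARK → PARK
  read 'x': PARK → PARK
  read 'x': PARK → PARK
  read 'x': PARK → PARK
  read 'y': PARK → DROP
  read 'y': DROP → INIT
  read 'y': INIT → FREE
  read 'y': FREE → SCAN
  read 'y': SCAN → FREE
  end FREE, accepted
w2:
  start at DROP
  read 'x': DROP → RUN
  read 'y': RUN → SCAN
  read 'x': SCAN → PARK
  read 'x': PARK → PARK
  read 'x': PARK → PARK
  read 'x': PARK → PARK
  read 'y': PARK → DROP
  read 'x': DROP → RUN
  read 'x': RUN → PARK
  read 'x': PARK → PARK
  read 'x': PARK → PARK
  read 'y': PARK → DROP
  read 'x': DROP → RUN
  read 'y': RUN → SCAN
  read 'y': SCAN → FREE
  read 'x': FREE → WARM
  read 'y': WARM → WARM
  read 'y': WARM → WARM
  end WARM, rejected
w3:
  start at DROP
  read 'x': DROP → RUN
  read 'x': RUN → PARK
  read 'y': PARK → DROP
  read 'x': DROP → RUN
  read 'x': RUN → PARK
  read 'y': PARK → DROP
  read 'y': DROP → INIT
  read 'y': INIT → FREE
  read 'x': FREE → WARM
  read 'y': WARM → WARM
  read 'y': WARM → WARM
  read 'y': WARM → WARM
  read 'x': WARM → WARM
  read 'y': WARM → WARM
  read 'y': WARM → WARM
  read 'y': WARM → WARM
  read 'x': WARM → WARM
  read 'x': WARM → WARM
  end WARM, rejected

1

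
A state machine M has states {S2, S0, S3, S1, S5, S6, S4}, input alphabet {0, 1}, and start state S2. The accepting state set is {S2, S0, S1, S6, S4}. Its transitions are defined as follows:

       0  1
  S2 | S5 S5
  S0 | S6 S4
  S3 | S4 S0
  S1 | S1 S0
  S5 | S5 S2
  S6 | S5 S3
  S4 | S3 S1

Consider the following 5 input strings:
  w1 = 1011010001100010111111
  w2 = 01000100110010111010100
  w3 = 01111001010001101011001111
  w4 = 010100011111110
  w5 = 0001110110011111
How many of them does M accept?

w1:
  start at S2
  read '1': S2 → S5
  read '0': S5 → S5
  read '1': S5 → S2
  read '1': S2 → S5
  read '0': S5 → S5
  read '1': S5 → S2
  read '0': S2 → S5
  read '0': S5 → S5
  read '0': S5 → S5
  read '1': S5 → S2
  read '1': S2 → S5
  read '0': S5 → S5
  read '0': S5 → S5
  read '0': S5 → S5
  read '1': S5 → S2
  read '0': S2 → S5
  read '1': S5 → S2
  read '1': S2 → S5
  read '1': S5 → S2
  read '1': S2 → S5
  read '1': S5 → S2
  read '1': S2 → S5
  end S5, rejected
w2:
  start at S2
  read '0': S2 → S5
  read '1': S5 → S2
  read '0': S2 → S5
  read '0': S5 → S5
  read '0': S5 → S5
  read '1': S5 → S2
  read '0': S2 → S5
  read '0': S5 → S5
  read '1': S5 → S2
  read '1': S2 → S5
  read '0': S5 → S5
  read '0': S5 → S5
  read '1': S5 → S2
  read '0': S2 → S5
  read '1': S5 → S2
  read '1': S2 → S5
  read '1': S5 → S2
  read '0': S2 → S5
  read '1': S5 → S2
  read '0': S2 → S5
  read '1': S5 → S2
  read '0': S2 → S5
  read '0': S5 → S5
  end S5, rejected
w3:
  start at S2
  read '0': S2 → S5
  read '1': S5 → S2
  read '1': S2 → S5
  read '1': S5 → S2
  read '1': S2 → S5
  read '0': S5 → S5
  read '0': S5 → S5
  read '1': S5 → S2
  read '0': S2 → S5
  read '1': S5 → S2
  read '0': S2 → S5
  read '0': S5 → S5
  read '0': S5 → S5
  read '1': S5 → S2
  read '1': S2 → S5
  read '0': S5 → S5
  read '1': S5 → S2
  read '0': S2 → S5
  read '1': S5 → S2
  read '1': S2 → S5
  read '0': S5 → S5
  read '0': S5 → S5
  read '1': S5 → S2
  read '1': S2 → S5
  read '1': S5 → S2
  read '1': S2 → S5
  end S5, rejected
w4:
  start at S2
  read '0': S2 → S5
  read '1': S5 → S2
  read '0': S2 → S5
  read '1': S5 → S2
  read '0': S2 → S5
  read '0': S5 → S5
  read '0': S5 → S5
  read '1': S5 → S2
  read '1': S2 → S5
  read '1': S5 → S2
  read '1': S2 → S5
  read '1': S5 → S2
  read '1': S2 → S5
  read '1': S5 → S2
  read '0': S2 → S5
  end S5, rejected
w5:
  start at S2
  read '0': S2 → S5
  read '0': S5 → S5
  read '0': S5 → S5
  read '1': S5 → S2
  read '1': S2 → S5
  read '1': S5 → S2
  read '0': S2 → S5
  read '1': S5 → S2
  read '1': S2 → S5
  read '0': S5 → S5
  read '0': S5 → S5
  read '1': S5 → S2
  read '1': S2 → S5
  read '1': S5 → S2
  read '1': S2 → S5
  read '1': S5 → S2
  end S2, accepted

1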